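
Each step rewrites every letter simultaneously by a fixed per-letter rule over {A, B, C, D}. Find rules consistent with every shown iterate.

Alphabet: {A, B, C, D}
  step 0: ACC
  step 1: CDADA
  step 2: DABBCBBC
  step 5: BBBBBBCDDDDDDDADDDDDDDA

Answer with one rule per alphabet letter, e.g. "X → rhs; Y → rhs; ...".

A->C, B->D, C->DA, D->BB

  step 1 ⇒ step 2: CDADA ⇒ DA·BB·C·BB·C
    A ↦ C
    C ↦ DA
    D ↦ BB
    B ↦ D  (constrained at step 2)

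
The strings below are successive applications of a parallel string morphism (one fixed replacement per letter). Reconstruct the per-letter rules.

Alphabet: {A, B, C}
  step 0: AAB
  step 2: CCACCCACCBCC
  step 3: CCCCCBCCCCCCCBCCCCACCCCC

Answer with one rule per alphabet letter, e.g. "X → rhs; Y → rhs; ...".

  step 2 ⇒ step 3: CCACCCACCBCC ⇒ CC·CC·CB·CC·CC·CC·CB·CC·CC·AC·CC·CC
    A ↦ CB
    B ↦ AC
    C ↦ CC

A->CB, B->AC, C->CC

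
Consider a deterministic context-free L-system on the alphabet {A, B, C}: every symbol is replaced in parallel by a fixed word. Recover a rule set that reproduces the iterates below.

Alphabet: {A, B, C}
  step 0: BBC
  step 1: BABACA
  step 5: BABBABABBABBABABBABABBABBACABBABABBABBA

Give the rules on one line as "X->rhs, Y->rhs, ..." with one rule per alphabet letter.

  step 0 ⇒ step 1: BBC ⇒ BA·BA·CA
    B ↦ BA
    C ↦ CA
    A ↦ B  (constrained at step 1)

A->B, B->BA, C->CA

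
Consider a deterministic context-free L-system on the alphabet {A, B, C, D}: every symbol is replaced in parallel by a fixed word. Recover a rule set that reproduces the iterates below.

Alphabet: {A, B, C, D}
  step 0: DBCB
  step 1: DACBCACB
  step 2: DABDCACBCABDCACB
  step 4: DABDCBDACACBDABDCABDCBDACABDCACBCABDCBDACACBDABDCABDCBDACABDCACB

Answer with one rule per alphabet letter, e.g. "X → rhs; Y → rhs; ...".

A->BD, B->CB, C->CA, D->DA

  step 1 ⇒ step 2: DACBCACB ⇒ DA·BD·CA·CB·CA·BD·CA·CB
    A ↦ BD
    B ↦ CB
    C ↦ CA
    D ↦ DA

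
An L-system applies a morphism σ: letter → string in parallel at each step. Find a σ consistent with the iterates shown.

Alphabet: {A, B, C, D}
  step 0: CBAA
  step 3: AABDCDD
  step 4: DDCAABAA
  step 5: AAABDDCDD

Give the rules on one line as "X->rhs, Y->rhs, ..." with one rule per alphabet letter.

A->D, B->C, C->AB, D->A

  step 4 ⇒ step 5: DDCAABAA ⇒ A·A·AB·D·D·C·D·D
    A ↦ D
    B ↦ C
    C ↦ AB
    D ↦ A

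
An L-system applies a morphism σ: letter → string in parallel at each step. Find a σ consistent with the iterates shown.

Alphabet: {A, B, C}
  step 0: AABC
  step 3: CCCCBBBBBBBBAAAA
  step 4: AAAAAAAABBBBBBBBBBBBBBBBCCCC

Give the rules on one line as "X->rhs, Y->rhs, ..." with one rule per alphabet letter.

A->C, B->BB, C->AA

  step 3 ⇒ step 4: CCCCBBBBBBBBAAAA ⇒ AA·AA·AA·AA·BB·BB·BB·BB·BB·BB·BB·BB·C·C·C·C
    A ↦ C
    B ↦ BB
    C ↦ AA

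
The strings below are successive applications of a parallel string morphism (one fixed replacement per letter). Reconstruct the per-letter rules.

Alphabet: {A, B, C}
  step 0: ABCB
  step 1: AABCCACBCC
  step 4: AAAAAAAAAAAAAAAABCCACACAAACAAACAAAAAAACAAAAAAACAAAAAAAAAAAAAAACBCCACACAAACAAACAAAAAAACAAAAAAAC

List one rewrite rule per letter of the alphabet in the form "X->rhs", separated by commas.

  step 0 ⇒ step 1: ABCB ⇒ AA·BCC·AC·BCC
    A ↦ AA
    B ↦ BCC
    C ↦ AC

A->AA, B->BCC, C->AC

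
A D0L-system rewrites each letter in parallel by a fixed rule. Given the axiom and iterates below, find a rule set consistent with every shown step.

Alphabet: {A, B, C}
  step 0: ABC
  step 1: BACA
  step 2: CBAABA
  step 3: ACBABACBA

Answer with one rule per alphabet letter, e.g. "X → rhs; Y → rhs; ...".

A->BA, B->C, C->A

  step 2 ⇒ step 3: CBAABA ⇒ A·C·BA·BA·C·BA
    A ↦ BA
    B ↦ C
    C ↦ A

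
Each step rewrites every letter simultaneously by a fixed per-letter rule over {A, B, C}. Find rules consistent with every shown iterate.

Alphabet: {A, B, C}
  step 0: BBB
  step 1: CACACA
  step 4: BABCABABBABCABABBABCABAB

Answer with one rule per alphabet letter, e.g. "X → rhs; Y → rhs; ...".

  step 0 ⇒ step 1: BBB ⇒ CA·CA·CA
    B ↦ CA
    A ↦ B  (constrained at step 1)
    C ↦ BA  (constrained at step 1)

A->B, B->CA, C->BA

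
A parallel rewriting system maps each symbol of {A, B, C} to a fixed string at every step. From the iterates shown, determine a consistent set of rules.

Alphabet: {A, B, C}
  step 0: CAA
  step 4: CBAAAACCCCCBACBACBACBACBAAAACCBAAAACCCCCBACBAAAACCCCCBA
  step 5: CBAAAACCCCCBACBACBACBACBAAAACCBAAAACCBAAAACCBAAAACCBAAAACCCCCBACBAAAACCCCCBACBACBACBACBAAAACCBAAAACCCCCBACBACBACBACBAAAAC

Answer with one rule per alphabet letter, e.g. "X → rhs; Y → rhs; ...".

  step 4 ⇒ step 5: CBAAAACCCCCBACBACBACBACBAAAACCBAAAACCCCCBACBAAAACCCCCBA ⇒ CBA·AAA·C·C·C·C·CBA·CBA·CBA·CBA·CBA·AAA·C·CBA·AAA·C·CBA·AAA·C·CBA·AAA·C·CBA·AAA·C·C·C·C·CBA·CBA·AAA·C·C·C·C·CBA·CBA·CBA·CBA·CBA·AAA·C·CBA·AAA·C·C·C·C·CBA·CBA·CBA·CBA·CBA·AAA·C
    A ↦ C
    B ↦ AAA
    C ↦ CBA

A->C, B->AAA, C->CBA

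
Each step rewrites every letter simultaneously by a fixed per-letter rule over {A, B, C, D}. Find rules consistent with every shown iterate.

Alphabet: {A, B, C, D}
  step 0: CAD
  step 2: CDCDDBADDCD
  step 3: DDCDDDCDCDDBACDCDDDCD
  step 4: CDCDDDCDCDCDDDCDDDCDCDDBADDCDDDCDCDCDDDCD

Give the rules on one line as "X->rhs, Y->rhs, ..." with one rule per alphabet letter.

  step 3 ⇒ step 4: DDCDDDCDCDDBACDCDDDCD ⇒ CD·CD·DD·CD·CD·CD·DD·CD·DD·CD·CD·D·BA·DD·CD·DD·CD·CD·CD·DD·CD
    A ↦ BA
    B ↦ D
    C ↦ DD
    D ↦ CD

A->BA, B->D, C->DD, D->CD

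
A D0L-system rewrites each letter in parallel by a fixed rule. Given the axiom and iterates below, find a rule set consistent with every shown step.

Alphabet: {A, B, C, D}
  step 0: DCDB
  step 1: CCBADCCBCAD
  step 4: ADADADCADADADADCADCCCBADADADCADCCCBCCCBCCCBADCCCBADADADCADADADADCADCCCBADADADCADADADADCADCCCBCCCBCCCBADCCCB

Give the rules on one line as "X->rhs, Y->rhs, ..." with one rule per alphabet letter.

  step 0 ⇒ step 1: DCDB ⇒ CCB·AD·CCB·CAD
    B ↦ CAD
    C ↦ AD
    D ↦ CCB
    A ↦ C  (constrained at step 1)

A->C, B->CAD, C->AD, D->CCB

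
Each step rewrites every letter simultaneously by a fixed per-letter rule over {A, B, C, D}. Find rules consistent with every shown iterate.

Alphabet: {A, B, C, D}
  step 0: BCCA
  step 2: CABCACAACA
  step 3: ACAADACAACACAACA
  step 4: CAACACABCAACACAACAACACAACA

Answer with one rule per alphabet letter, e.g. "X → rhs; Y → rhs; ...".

  step 3 ⇒ step 4: ACAADACAACACAACA ⇒ CA·A·CA·CA·B·CA·A·CA·CA·A·CA·A·CA·CA·A·CA
    A ↦ CA
    C ↦ A
    D ↦ B
  step 2 ⇒ step 3: CABCACAACA ⇒ A·CA·AD·A·CA·A·CA·CA·A·CA
    B ↦ AD

A->CA, B->AD, C->A, D->B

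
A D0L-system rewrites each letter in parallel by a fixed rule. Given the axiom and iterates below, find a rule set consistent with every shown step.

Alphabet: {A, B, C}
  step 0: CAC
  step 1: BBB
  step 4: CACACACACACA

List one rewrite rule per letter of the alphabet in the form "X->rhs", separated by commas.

  step 0 ⇒ step 1: CAC ⇒ B·B·B
    A ↦ B
    C ↦ B
    B ↦ CA  (constrained at step 1)

A->B, B->CA, C->B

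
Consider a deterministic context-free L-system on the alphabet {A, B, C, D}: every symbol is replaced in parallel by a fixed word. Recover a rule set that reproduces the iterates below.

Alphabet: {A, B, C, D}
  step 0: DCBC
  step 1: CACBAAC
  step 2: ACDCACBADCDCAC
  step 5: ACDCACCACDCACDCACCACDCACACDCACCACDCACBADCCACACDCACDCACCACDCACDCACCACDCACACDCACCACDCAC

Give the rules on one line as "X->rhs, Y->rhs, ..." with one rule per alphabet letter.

  step 1 ⇒ step 2: CACBAAC ⇒ AC·DC·AC·BA·DC·DC·AC
    A ↦ DC
    B ↦ BA
    C ↦ AC
  step 0 ⇒ step 1: DCBC ⇒ C·AC·BA·AC
    D ↦ C

A->DC, B->BA, C->AC, D->C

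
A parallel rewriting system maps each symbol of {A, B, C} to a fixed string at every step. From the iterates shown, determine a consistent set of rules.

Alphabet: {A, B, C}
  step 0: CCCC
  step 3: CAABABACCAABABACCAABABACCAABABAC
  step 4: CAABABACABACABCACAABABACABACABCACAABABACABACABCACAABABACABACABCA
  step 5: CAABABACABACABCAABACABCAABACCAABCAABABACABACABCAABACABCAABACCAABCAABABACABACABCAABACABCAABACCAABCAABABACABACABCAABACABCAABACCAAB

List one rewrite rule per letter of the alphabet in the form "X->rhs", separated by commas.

  step 4 ⇒ step 5: CAABABACABACABCACAABABACABACABCACAABABACABACABCACAABABACABACABCA ⇒ CA·AB·AB·AC·AB·AC·AB·CA·AB·AC·AB·CA·AB·AC·CA·AB·CA·AB·AB·AC·AB·AC·AB·CA·AB·AC·AB·CA·AB·AC·CA·AB·CA·AB·AB·AC·AB·AC·AB·CA·AB·AC·AB·CA·AB·AC·CA·AB·CA·AB·AB·AC·AB·AC·AB·CA·AB·AC·AB·CA·AB·AC·CA·AB
    A ↦ AB
    B ↦ AC
    C ↦ CA

A->AB, B->AC, C->CA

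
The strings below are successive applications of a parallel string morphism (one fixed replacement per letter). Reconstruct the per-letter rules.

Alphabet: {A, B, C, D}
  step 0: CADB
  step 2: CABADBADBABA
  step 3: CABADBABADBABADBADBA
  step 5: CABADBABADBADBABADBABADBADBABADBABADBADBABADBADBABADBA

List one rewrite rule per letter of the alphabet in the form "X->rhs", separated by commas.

  step 2 ⇒ step 3: CABADBADBABA ⇒ CA·BA·D·BA·BA·D·BA·BA·D·BA·D·BA
    A ↦ BA
    B ↦ D
    C ↦ CA
    D ↦ BA

A->BA, B->D, C->CA, D->BA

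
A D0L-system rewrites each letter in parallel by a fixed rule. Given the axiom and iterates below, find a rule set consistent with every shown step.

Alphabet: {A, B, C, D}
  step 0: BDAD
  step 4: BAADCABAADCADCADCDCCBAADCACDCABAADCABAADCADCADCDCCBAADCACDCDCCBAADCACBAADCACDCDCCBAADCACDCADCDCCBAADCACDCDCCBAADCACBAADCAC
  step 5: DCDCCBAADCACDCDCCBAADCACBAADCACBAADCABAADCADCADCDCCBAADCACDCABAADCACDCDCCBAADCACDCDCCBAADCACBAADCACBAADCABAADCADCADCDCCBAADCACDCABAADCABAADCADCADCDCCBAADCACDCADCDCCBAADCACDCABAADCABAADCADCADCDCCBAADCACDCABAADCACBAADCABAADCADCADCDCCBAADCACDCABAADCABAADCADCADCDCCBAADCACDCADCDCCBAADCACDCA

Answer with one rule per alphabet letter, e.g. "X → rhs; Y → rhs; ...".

  step 4 ⇒ step 5: BAADCABAADCADCADCDCCBAADCACDCABAADCABAADCADCADCDCCBAADCACDCDCCBAADCACBAADCACDCDCCBAADCACDCADCDCCBAADCACDCDCCBAADCACBAADCAC ⇒ DCD·C·C·BAA·DCA·C·DCD·C·C·BAA·DCA·C·BAA·DCA·C·BAA·DCA·BAA·DCA·DCA·DCD·C·C·BAA·DCA·C·DCA·BAA·DCA·C·DCD·C·C·BAA·DCA·C·DCD·C·C·BAA·DCA·C·BAA·DCA·C·BAA·DCA·BAA·DCA·DCA·DCD·C·C·BAA·DCA·C·DCA·BAA·DCA·BAA·DCA·DCA·DCD·C·C·BAA·DCA·C·DCA·DCD·C·C·BAA·DCA·C·DCA·BAA·DCA·BAA·DCA·DCA·DCD·C·C·BAA·DCA·C·DCA·BAA·DCA·C·BAA·DCA·BAA·DCA·DCA·DCD·C·C·BAA·DCA·C·DCA·BAA·DCA·BAA·DCA·DCA·DCD·C·C·BAA·DCA·C·DCA·DCD·C·C·BAA·DCA·C·DCA
    A ↦ C
    B ↦ DCD
    C ↦ DCA
    D ↦ BAA

A->C, B->DCD, C->DCA, D->BAA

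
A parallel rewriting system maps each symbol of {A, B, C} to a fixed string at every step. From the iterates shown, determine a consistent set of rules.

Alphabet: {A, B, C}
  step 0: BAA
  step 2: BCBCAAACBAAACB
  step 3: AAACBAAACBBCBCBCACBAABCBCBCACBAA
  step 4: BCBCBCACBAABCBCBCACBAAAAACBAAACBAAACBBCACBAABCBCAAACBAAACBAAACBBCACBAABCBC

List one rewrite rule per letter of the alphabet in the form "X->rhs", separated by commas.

  step 3 ⇒ step 4: AAACBAAACBBCBCBCACBAABCBCBCACBAA ⇒ BC·BC·BC·ACB·AA·BC·BC·BC·ACB·AA·AA·ACB·AA·ACB·AA·ACB·BC·ACB·AA·BC·BC·AA·ACB·AA·ACB·AA·ACB·BC·ACB·AA·BC·BC
    A ↦ BC
    B ↦ AA
    C ↦ ACB

A->BC, B->AA, C->ACB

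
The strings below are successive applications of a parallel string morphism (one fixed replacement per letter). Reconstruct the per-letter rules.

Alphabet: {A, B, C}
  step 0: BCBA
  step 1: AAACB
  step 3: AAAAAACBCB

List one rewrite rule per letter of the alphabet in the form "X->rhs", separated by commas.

  step 0 ⇒ step 1: BCBA ⇒ A·A·A·CB
    A ↦ CB
    B ↦ A
    C ↦ A

A->CB, B->A, C->A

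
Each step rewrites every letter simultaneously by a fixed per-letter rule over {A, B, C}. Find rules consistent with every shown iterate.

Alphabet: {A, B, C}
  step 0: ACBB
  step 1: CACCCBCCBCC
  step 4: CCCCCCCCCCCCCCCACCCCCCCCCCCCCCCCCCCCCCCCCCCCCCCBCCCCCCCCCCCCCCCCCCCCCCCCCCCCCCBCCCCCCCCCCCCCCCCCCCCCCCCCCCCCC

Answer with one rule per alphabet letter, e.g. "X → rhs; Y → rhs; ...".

A->CAC, B->BCC, C->CC

  step 0 ⇒ step 1: ACBB ⇒ CAC·CC·BCC·BCC
    A ↦ CAC
    B ↦ BCC
    C ↦ CC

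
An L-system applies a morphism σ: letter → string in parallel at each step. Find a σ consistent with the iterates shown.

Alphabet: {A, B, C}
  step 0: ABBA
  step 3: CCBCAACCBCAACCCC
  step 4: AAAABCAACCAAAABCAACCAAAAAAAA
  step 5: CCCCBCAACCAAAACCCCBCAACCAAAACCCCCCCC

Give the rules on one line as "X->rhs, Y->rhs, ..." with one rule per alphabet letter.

  step 4 ⇒ step 5: AAAABCAACCAAAABCAACCAAAAAAAA ⇒ C·C·C·C·BC·AA·C·C·AA·AA·C·C·C·C·BC·AA·C·C·AA·AA·C·C·C·C·C·C·C·C
    A ↦ C
    B ↦ BC
    C ↦ AA

A->C, B->BC, C->AA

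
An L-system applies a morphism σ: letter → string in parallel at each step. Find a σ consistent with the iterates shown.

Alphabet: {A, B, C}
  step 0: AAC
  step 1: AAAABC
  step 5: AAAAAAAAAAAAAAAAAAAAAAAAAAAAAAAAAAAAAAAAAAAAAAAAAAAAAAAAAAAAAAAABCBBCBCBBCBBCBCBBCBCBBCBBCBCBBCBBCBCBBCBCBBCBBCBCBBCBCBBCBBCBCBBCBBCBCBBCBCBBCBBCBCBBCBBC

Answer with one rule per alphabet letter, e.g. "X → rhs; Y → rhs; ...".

  step 0 ⇒ step 1: AAC ⇒ AA·AA·BC
    A ↦ AA
    C ↦ BC
    B ↦ BCB  (constrained at step 1)

A->AA, B->BCB, C->BC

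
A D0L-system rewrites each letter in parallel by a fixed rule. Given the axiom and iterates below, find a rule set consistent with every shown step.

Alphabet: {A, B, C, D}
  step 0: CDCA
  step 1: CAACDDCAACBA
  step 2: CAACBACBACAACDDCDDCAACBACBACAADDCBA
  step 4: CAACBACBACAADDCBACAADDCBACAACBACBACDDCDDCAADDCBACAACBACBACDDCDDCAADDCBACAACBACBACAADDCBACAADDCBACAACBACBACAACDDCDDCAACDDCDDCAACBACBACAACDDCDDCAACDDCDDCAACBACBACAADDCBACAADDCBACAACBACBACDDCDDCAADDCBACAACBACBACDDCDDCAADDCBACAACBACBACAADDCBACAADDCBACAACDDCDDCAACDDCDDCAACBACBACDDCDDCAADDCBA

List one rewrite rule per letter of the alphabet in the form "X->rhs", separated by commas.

A->CBA, B->DD, C->CAA, D->CDD

  step 1 ⇒ step 2: CAACDDCAACBA ⇒ CAA·CBA·CBA·CAA·CDD·CDD·CAA·CBA·CBA·CAA·DD·CBA
    A ↦ CBA
    B ↦ DD
    C ↦ CAA
    D ↦ CDD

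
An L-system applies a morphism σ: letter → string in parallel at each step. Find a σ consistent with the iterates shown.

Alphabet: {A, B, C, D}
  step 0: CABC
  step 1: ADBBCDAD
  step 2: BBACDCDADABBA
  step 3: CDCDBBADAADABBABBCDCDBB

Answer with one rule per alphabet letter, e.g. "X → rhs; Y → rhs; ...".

  step 2 ⇒ step 3: BBACDCDADABBA ⇒ CD·CD·BB·AD·A·AD·A·BB·A·BB·CD·CD·BB
    A ↦ BB
    B ↦ CD
    C ↦ AD
    D ↦ A

A->BB, B->CD, C->AD, D->A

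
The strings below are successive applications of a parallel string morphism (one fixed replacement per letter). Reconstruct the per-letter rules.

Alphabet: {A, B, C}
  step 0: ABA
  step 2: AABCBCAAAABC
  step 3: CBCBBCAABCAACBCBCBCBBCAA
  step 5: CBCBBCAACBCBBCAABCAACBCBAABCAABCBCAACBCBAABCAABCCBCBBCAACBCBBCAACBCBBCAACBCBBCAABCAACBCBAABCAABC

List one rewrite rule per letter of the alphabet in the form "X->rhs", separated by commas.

  step 2 ⇒ step 3: AABCBCAAAABC ⇒ CB·CB·BC·AA·BC·AA·CB·CB·CB·CB·BC·AA
    A ↦ CB
    B ↦ BC
    C ↦ AA

A->CB, B->BC, C->AA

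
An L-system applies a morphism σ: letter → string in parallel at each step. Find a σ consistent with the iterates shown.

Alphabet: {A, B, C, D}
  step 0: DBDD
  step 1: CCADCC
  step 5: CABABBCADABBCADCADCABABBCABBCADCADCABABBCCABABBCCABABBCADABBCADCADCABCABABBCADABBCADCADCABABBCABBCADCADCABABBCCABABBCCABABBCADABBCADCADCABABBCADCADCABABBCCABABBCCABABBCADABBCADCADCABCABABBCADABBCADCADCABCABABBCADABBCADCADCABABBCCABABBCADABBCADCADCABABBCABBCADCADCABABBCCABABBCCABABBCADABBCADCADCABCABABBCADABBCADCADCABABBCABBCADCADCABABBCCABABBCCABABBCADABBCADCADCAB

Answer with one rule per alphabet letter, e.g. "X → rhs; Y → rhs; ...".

  step 0 ⇒ step 1: DBDD ⇒ C·CAD·C·C
    B ↦ CAD
    D ↦ C
    A ↦ ABB  (constrained at step 1)
    C ↦ CAB  (constrained at step 1)

A->ABB, B->CAD, C->CAB, D->C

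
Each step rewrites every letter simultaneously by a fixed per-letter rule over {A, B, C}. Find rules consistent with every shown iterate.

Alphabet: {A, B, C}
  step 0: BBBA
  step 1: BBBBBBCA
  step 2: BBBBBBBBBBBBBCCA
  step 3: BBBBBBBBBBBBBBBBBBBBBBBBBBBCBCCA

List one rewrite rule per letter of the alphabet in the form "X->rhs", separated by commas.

  step 2 ⇒ step 3: BBBBBBBBBBBBBCCA ⇒ BB·BB·BB·BB·BB·BB·BB·BB·BB·BB·BB·BB·BB·BC·BC·CA
    A ↦ CA
    B ↦ BB
    C ↦ BC

A->CA, B->BB, C->BC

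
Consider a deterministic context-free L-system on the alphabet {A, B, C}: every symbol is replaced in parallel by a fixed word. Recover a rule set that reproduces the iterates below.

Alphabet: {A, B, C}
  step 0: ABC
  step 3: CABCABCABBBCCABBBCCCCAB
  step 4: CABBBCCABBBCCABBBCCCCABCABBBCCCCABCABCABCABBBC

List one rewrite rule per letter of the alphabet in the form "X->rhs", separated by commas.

A->BB, B->C, C->CAB

  step 3 ⇒ step 4: CABCABCABBBCCABBBCCCCAB ⇒ CAB·BB·C·CAB·BB·C·CAB·BB·C·C·C·CAB·CAB·BB·C·C·C·CAB·CAB·CAB·CAB·BB·C
    A ↦ BB
    B ↦ C
    C ↦ CAB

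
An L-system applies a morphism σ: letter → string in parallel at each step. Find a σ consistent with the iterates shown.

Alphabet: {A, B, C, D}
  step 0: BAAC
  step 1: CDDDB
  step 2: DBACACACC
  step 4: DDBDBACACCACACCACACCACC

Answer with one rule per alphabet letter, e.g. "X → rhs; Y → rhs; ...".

  step 1 ⇒ step 2: CDDDB ⇒ DB·AC·AC·AC·C
    B ↦ C
    C ↦ DB
    D ↦ AC
  step 0 ⇒ step 1: BAAC ⇒ C·D·D·DB
    A ↦ D

A->D, B->C, C->DB, D->AC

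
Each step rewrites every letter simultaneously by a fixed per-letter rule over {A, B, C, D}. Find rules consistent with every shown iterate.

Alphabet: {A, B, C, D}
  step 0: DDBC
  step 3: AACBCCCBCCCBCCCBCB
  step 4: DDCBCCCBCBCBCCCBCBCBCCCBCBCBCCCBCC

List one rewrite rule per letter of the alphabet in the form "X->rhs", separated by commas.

A->D, B->CC, C->CB, D->A

  step 3 ⇒ step 4: AACBCCCBCCCBCCCBCB ⇒ D·D·CB·CC·CB·CB·CB·CC·CB·CB·CB·CC·CB·CB·CB·CC·CB·CC
    A ↦ D
    B ↦ CC
    C ↦ CB
    D ↦ A  (constrained at step 0)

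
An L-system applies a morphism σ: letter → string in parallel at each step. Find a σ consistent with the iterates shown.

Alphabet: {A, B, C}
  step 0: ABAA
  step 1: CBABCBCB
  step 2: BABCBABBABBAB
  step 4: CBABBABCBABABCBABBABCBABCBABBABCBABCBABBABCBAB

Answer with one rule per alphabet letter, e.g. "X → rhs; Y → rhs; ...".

  step 1 ⇒ step 2: CBABCBCB ⇒ B·AB·CB·AB·B·AB·B·AB
    A ↦ CB
    B ↦ AB
    C ↦ B

A->CB, B->AB, C->B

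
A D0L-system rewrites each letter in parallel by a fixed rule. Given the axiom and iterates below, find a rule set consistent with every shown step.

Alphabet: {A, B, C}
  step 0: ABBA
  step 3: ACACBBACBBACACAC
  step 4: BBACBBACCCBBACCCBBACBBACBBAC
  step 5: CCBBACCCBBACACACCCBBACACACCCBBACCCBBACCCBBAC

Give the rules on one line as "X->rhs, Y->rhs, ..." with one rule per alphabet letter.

  step 4 ⇒ step 5: BBACBBACCCBBACCCBBACBBACBBAC ⇒ C·C·BB·AC·C·C·BB·AC·AC·AC·C·C·BB·AC·AC·AC·C·C·BB·AC·C·C·BB·AC·C·C·BB·AC
    A ↦ BB
    B ↦ C
    C ↦ AC

A->BB, B->C, C->AC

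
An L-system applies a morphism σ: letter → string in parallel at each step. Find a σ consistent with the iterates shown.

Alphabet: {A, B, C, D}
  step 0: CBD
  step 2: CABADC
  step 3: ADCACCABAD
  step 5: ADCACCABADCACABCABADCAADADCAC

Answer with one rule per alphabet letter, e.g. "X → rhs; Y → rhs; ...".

A->CA, B->C, C->AD, D->B

  step 2 ⇒ step 3: CABADC ⇒ AD·CA·C·CA·B·AD
    A ↦ CA
    B ↦ C
    C ↦ AD
    D ↦ B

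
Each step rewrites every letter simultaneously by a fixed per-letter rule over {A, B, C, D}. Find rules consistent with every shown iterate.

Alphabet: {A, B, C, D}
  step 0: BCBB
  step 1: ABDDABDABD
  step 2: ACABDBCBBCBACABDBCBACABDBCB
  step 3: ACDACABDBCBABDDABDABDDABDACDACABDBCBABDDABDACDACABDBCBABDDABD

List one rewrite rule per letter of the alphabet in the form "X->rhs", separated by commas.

  step 2 ⇒ step 3: ACABDBCBBCBACABDBCBACABDBCB ⇒ AC·D·AC·ABD·BCB·ABD·D·ABD·ABD·D·ABD·AC·D·AC·ABD·BCB·ABD·D·ABD·AC·D·AC·ABD·BCB·ABD·D·ABD
    A ↦ AC
    B ↦ ABD
    C ↦ D
    D ↦ BCB

A->AC, B->ABD, C->D, D->BCB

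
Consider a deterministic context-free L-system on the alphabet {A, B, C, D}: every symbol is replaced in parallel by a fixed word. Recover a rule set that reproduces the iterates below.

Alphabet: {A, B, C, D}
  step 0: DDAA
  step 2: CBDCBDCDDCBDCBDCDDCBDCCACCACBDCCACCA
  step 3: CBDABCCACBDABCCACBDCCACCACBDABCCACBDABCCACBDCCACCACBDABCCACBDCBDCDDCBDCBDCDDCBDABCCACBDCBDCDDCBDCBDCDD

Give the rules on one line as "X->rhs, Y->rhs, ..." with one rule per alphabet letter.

  step 2 ⇒ step 3: CBDCBDCDDCBDCBDCDDCBDCCACCACBDCCACCA ⇒ CBD·AB·CCA·CBD·AB·CCA·CBD·CCA·CCA·CBD·AB·CCA·CBD·AB·CCA·CBD·CCA·CCA·CBD·AB·CCA·CBD·CBD·CDD·CBD·CBD·CDD·CBD·AB·CCA·CBD·CBD·CDD·CBD·CBD·CDD
    A ↦ CDD
    B ↦ AB
    C ↦ CBD
    D ↦ CCA

A->CDD, B->AB, C->CBD, D->CCA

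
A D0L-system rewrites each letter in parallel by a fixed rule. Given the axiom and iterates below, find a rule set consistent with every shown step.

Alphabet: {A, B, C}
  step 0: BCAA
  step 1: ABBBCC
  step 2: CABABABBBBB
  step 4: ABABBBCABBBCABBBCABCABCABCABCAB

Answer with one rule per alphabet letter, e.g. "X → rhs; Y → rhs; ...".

  step 1 ⇒ step 2: ABBBCC ⇒ C·AB·AB·AB·BB·BB
    A ↦ C
    B ↦ AB
    C ↦ BB

A->C, B->AB, C->BB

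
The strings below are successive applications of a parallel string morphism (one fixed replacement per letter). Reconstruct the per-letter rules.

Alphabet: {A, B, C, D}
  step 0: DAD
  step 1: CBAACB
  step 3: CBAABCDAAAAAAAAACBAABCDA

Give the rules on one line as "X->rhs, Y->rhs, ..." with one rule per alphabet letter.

A->AA, B->BC, C->DA, D->CB

  step 0 ⇒ step 1: DAD ⇒ CB·AA·CB
    A ↦ AA
    D ↦ CB
    B ↦ BC  (constrained at step 1)
    C ↦ DA  (constrained at step 1)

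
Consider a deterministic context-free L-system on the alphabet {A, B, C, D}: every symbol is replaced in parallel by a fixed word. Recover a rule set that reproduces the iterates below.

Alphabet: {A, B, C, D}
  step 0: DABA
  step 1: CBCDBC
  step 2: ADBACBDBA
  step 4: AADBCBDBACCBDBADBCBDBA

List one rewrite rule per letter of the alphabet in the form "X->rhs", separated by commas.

  step 1 ⇒ step 2: CBCDBC ⇒ A·DB·A·CB·DB·A
    B ↦ DB
    C ↦ A
    D ↦ CB
  step 0 ⇒ step 1: DABA ⇒ CB·C·DB·C
    A ↦ C

A->C, B->DB, C->A, D->CB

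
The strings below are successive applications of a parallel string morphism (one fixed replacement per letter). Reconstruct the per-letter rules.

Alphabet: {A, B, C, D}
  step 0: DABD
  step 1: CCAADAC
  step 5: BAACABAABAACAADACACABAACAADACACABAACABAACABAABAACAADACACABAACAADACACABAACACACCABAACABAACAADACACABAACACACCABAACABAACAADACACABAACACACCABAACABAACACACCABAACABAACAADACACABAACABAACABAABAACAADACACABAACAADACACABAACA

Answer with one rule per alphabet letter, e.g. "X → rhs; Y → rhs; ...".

  step 0 ⇒ step 1: DABD ⇒ C·CA·ADA·C
    A ↦ CA
    B ↦ ADA
    D ↦ C
    C ↦ BAA  (constrained at step 1)

A->CA, B->ADA, C->BAA, D->C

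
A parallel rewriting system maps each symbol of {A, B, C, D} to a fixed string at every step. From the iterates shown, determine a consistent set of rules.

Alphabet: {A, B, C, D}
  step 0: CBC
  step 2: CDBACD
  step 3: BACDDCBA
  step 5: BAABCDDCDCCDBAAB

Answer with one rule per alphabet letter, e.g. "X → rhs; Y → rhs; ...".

A->DC, B->CD, C->B, D->A

  step 2 ⇒ step 3: CDBACD ⇒ B·A·CD·DC·B·A
    A ↦ DC
    B ↦ CD
    C ↦ B
    D ↦ A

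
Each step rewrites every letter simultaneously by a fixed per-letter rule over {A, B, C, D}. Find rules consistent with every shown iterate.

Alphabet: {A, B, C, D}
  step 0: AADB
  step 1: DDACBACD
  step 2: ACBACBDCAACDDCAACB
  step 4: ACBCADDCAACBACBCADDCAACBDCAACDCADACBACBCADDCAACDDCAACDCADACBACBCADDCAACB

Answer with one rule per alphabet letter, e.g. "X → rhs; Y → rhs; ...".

  step 1 ⇒ step 2: DDACBACD ⇒ ACB·ACB·D·CA·ACD·D·CA·ACB
    A ↦ D
    B ↦ ACD
    C ↦ CA
    D ↦ ACB

A->D, B->ACD, C->CA, D->ACB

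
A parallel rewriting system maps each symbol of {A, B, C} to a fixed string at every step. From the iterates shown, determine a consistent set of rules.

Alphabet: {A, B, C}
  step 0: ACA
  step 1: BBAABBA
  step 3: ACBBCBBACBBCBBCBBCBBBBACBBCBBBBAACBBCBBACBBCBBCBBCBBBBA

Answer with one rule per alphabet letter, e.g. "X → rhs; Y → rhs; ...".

A->BBA, B->CBB, C->A

  step 0 ⇒ step 1: ACA ⇒ BBA·A·BBA
    A ↦ BBA
    C ↦ A
    B ↦ CBB  (constrained at step 1)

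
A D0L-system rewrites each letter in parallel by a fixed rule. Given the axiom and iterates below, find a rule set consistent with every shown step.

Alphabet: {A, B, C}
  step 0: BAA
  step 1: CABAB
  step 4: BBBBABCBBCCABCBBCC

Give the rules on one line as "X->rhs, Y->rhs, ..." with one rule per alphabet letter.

A->AB, B->C, C->BB

  step 0 ⇒ step 1: BAA ⇒ C·AB·AB
    A ↦ AB
    B ↦ C
    C ↦ BB  (constrained at step 1)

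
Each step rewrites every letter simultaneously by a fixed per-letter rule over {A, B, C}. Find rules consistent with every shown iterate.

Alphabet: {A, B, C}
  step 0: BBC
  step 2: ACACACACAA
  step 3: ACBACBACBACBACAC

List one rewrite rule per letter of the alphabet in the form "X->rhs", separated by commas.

  step 2 ⇒ step 3: ACACACACAA ⇒ AC·B·AC·B·AC·B·AC·B·AC·AC
    A ↦ AC
    C ↦ B
    B ↦ AA  (constrained at step 0)

A->AC, B->AA, C->B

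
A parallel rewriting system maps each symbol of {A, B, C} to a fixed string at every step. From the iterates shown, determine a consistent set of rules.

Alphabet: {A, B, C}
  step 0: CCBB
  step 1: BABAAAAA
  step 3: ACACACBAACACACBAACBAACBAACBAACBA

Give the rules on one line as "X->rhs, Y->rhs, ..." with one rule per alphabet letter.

A->AC, B->AA, C->BA

  step 0 ⇒ step 1: CCBB ⇒ BA·BA·AA·AA
    B ↦ AA
    C ↦ BA
    A ↦ AC  (constrained at step 1)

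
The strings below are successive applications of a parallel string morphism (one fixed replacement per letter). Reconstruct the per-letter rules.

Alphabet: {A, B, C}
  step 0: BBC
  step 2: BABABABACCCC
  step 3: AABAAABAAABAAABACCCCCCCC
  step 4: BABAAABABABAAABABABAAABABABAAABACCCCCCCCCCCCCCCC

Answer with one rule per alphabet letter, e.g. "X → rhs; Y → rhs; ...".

  step 3 ⇒ step 4: AABAAABAAABAAABACCCCCCCC ⇒ BA·BA·AA·BA·BA·BA·AA·BA·BA·BA·AA·BA·BA·BA·AA·BA·CC·CC·CC·CC·CC·CC·CC·CC
    A ↦ BA
    B ↦ AA
    C ↦ CC

A->BA, B->AA, C->CC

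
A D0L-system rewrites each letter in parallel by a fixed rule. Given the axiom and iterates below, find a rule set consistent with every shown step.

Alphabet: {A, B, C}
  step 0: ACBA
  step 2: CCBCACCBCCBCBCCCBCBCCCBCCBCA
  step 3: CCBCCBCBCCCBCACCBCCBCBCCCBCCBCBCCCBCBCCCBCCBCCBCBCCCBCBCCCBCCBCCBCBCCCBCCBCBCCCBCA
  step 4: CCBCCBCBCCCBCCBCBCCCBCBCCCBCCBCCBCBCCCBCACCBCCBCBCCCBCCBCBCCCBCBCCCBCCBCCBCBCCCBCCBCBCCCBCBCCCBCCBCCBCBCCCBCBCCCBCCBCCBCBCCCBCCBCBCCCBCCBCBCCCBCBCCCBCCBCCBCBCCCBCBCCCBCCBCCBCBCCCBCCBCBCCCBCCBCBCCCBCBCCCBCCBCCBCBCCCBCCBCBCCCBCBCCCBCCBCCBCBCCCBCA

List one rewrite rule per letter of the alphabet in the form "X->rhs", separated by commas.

  step 3 ⇒ step 4: CCBCCBCBCCCBCACCBCCBCBCCCBCCBCBCCCBCBCCCBCCBCCBCBCCCBCBCCCBCCBCCBCBCCCBCCBCBCCCBCA ⇒ CCB·CCB·CBC·CCB·CCB·CBC·CCB·CBC·CCB·CCB·CCB·CBC·CCB·CA·CCB·CCB·CBC·CCB·CCB·CBC·CCB·CBC·CCB·CCB·CCB·CBC·CCB·CCB·CBC·CCB·CBC·CCB·CCB·CCB·CBC·CCB·CBC·CCB·CCB·CCB·CBC·CCB·CCB·CBC·CCB·CCB·CBC·CCB·CBC·CCB·CCB·CCB·CBC·CCB·CBC·CCB·CCB·CCB·CBC·CCB·CCB·CBC·CCB·CCB·CBC·CCB·CBC·CCB·CCB·CCB·CBC·CCB·CCB·CBC·CCB·CBC·CCB·CCB·CCB·CBC·CCB·CA
    A ↦ CA
    B ↦ CBC
    C ↦ CCB

A->CA, B->CBC, C->CCB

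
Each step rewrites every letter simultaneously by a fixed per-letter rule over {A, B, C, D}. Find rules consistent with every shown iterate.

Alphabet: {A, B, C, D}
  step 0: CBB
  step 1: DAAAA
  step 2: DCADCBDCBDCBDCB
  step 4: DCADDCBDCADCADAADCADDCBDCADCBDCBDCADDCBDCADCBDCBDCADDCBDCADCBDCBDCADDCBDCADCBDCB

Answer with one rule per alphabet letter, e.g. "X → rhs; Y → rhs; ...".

  step 1 ⇒ step 2: DAAAA ⇒ DCA·DCB·DCB·DCB·DCB
    A ↦ DCB
    D ↦ DCA
  step 0 ⇒ step 1: CBB ⇒ D·AA·AA
    B ↦ AA
  step 0 ⇒ step 1: CBB ⇒ D·AA·AA
    C ↦ D

A->DCB, B->AA, C->D, D->DCA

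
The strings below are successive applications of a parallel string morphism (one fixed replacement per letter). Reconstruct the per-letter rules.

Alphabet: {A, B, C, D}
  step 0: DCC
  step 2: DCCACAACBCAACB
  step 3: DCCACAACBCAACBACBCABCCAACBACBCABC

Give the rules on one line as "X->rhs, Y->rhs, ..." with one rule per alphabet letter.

A->ACB, B->BC, C->CA, D->DC

  step 2 ⇒ step 3: DCCACAACBCAACB ⇒ DC·CA·CA·ACB·CA·ACB·ACB·CA·BC·CA·ACB·ACB·CA·BC
    A ↦ ACB
    B ↦ BC
    C ↦ CA
    D ↦ DC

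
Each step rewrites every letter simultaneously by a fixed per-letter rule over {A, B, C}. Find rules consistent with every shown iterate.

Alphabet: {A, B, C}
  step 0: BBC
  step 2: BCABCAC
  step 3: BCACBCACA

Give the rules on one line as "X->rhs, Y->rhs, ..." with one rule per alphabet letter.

  step 2 ⇒ step 3: BCABCAC ⇒ BC·A·C·BC·A·C·A
    A ↦ C
    B ↦ BC
    C ↦ A

A->C, B->BC, C->A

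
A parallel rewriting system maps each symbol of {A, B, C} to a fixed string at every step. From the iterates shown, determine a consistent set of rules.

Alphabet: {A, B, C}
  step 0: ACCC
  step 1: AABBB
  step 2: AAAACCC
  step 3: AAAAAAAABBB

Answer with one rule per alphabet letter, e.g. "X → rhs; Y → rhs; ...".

  step 2 ⇒ step 3: AAAACCC ⇒ AA·AA·AA·AA·B·B·B
    A ↦ AA
    C ↦ B
  step 1 ⇒ step 2: AABBB ⇒ AA·AA·C·C·C
    B ↦ C

A->AA, B->C, C->B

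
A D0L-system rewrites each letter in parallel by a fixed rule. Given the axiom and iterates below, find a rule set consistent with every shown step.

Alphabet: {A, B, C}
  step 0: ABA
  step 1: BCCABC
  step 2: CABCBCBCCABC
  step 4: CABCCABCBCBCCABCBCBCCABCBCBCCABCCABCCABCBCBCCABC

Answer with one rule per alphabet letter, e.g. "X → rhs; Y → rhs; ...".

A->BC, B->CA, C->BC

  step 1 ⇒ step 2: BCCABC ⇒ CA·BC·BC·BC·CA·BC
    A ↦ BC
    B ↦ CA
    C ↦ BC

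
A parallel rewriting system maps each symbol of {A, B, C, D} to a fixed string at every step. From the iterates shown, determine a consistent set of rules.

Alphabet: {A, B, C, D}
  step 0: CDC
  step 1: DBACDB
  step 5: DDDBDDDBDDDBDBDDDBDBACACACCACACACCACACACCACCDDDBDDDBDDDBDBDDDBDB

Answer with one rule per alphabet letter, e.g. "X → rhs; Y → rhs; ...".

A->DD, B->C, C->DB, D->AC

  step 0 ⇒ step 1: CDC ⇒ DB·AC·DB
    C ↦ DB
    D ↦ AC
    A ↦ DD  (constrained at step 1)
    B ↦ C  (constrained at step 1)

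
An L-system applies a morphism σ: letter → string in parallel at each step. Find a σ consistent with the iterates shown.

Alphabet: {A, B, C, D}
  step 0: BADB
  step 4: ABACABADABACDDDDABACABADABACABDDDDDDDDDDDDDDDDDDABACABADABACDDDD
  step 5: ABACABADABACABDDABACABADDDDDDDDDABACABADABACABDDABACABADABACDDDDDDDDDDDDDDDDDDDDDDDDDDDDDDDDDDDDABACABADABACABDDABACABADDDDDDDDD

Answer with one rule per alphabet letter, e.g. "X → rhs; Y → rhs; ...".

  step 4 ⇒ step 5: ABACABADABACDDDDABACABADABACABDDDDDDDDDDDDDDDDDDABACABADABACDDDD ⇒ AB·AC·AB·AD·AB·AC·AB·DD·AB·AC·AB·AD·DD·DD·DD·DD·AB·AC·AB·AD·AB·AC·AB·DD·AB·AC·AB·AD·AB·AC·DD·DD·DD·DD·DD·DD·DD·DD·DD·DD·DD·DD·DD·DD·DD·DD·DD·DD·AB·AC·AB·AD·AB·AC·AB·DD·AB·AC·AB·AD·DD·DD·DD·DD
    A ↦ AB
    B ↦ AC
    C ↦ AD
    D ↦ DD

A->AB, B->AC, C->AD, D->DD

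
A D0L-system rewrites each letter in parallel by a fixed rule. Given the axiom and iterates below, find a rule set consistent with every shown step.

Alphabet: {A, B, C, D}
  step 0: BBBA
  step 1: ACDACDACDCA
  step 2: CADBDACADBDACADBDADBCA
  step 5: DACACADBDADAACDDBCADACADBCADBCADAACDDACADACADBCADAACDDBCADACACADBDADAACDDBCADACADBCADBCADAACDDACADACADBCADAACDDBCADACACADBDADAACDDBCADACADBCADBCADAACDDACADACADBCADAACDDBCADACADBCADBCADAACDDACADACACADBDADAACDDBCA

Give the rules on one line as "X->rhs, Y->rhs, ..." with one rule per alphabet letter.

  step 1 ⇒ step 2: ACDACDACDCA ⇒ CA·DB·DA·CA·DB·DA·CA·DB·DA·DB·CA
    A ↦ CA
    C ↦ DB
    D ↦ DA
  step 0 ⇒ step 1: BBBA ⇒ ACD·ACD·ACD·CA
    B ↦ ACD

A->CA, B->ACD, C->DB, D->DA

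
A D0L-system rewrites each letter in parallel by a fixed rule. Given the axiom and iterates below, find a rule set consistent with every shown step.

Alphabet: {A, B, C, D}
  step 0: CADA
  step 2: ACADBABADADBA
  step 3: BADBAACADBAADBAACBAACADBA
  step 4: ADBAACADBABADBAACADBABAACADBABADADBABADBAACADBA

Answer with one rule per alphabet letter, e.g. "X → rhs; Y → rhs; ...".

  step 3 ⇒ step 4: BADBAACADBAADBAACBAACADBA ⇒ AD·BA·AC·AD·BA·BA·D·BA·AC·AD·BA·BA·AC·AD·BA·BA·D·AD·BA·BA·D·BA·AC·AD·BA
    A ↦ BA
    B ↦ AD
    C ↦ D
    D ↦ AC

A->BA, B->AD, C->D, D->AC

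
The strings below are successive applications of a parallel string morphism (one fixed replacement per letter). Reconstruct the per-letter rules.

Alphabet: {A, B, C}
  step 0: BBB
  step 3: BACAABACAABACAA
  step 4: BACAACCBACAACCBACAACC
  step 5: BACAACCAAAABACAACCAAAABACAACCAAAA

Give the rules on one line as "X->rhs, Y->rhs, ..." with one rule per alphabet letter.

A->C, B->BA, C->AA

  step 4 ⇒ step 5: BACAACCBACAACCBACAACC ⇒ BA·C·AA·C·C·AA·AA·BA·C·AA·C·C·AA·AA·BA·C·AA·C·C·AA·AA
    A ↦ C
    B ↦ BA
    C ↦ AA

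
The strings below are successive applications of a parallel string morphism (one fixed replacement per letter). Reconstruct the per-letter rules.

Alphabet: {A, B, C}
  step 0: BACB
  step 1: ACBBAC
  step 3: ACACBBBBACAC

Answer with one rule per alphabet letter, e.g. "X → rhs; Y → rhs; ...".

  step 0 ⇒ step 1: BACB ⇒ AC·B·B·AC
    A ↦ B
    B ↦ AC
    C ↦ B

A->B, B->AC, C->B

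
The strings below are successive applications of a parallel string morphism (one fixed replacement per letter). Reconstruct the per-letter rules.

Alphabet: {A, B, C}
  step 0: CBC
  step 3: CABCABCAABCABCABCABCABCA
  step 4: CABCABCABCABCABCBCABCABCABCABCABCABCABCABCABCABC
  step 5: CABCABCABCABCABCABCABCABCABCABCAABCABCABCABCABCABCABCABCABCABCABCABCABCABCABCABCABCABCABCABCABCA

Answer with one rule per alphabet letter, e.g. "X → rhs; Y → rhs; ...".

A->BC, B->AB, C->CA

  step 4 ⇒ step 5: CABCABCABCABCABCBCABCABCABCABCABCABCABCABCABCABC ⇒ CA·BC·AB·CA·BC·AB·CA·BC·AB·CA·BC·AB·CA·BC·AB·CA·AB·CA·BC·AB·CA·BC·AB·CA·BC·AB·CA·BC·AB·CA·BC·AB·CA·BC·AB·CA·BC·AB·CA·BC·AB·CA·BC·AB·CA·BC·AB·CA
    A ↦ BC
    B ↦ AB
    C ↦ CA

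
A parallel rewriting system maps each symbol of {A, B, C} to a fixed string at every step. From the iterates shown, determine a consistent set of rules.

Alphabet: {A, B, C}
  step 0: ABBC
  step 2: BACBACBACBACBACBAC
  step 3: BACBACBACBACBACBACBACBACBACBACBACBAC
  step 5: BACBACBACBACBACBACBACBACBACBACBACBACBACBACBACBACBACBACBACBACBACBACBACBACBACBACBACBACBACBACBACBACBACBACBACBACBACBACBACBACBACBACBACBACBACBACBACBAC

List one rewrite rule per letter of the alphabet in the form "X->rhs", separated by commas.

  step 2 ⇒ step 3: BACBACBACBACBACBAC ⇒ BAC·B·AC·BAC·B·AC·BAC·B·AC·BAC·B·AC·BAC·B·AC·BAC·B·AC
    A ↦ B
    B ↦ BAC
    C ↦ AC

A->B, B->BAC, C->AC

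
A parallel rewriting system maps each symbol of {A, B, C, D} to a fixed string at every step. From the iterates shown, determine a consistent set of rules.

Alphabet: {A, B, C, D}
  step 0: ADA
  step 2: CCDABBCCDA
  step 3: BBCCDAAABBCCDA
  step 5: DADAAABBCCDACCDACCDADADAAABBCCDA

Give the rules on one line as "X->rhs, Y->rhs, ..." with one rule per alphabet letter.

  step 2 ⇒ step 3: CCDABBCCDA ⇒ B·B·CC·DA·A·A·B·B·CC·DA
    A ↦ DA
    B ↦ A
    C ↦ B
    D ↦ CC

A->DA, B->A, C->B, D->CC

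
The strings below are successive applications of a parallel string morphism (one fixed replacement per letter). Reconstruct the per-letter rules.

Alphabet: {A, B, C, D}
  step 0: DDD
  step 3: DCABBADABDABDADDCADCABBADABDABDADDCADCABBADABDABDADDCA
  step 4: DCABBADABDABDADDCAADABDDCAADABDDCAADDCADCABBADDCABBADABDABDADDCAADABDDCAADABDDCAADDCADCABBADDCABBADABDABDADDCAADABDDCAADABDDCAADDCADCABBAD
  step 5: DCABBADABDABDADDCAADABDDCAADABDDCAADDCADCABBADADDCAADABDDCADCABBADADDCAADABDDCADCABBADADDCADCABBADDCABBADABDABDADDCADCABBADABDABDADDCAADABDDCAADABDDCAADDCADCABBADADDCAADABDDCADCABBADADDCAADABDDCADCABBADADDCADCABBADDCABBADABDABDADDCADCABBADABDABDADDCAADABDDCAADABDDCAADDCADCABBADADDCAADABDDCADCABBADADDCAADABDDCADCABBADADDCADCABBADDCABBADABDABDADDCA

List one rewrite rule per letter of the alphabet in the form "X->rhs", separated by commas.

A->AD, B->ABD, C->BB, D->DCA

  step 4 ⇒ step 5: DCABBADABDABDADDCAADABDDCAADABDDCAADDCADCABBADDCABBADABDABDADDCAADABDDCAADABDDCAADDCADCABBADDCABBADABDABDADDCAADABDDCAADABDDCAADDCADCABBAD ⇒ DCA·BB·AD·ABD·ABD·AD·DCA·AD·ABD·DCA·AD·ABD·DCA·AD·DCA·DCA·BB·AD·AD·DCA·AD·ABD·DCA·DCA·BB·AD·AD·DCA·AD·ABD·DCA·DCA·BB·AD·AD·DCA·DCA·BB·AD·DCA·BB·AD·ABD·ABD·AD·DCA·DCA·BB·AD·ABD·ABD·AD·DCA·AD·ABD·DCA·AD·ABD·DCA·AD·DCA·DCA·BB·AD·AD·DCA·AD·ABD·DCA·DCA·BB·AD·AD·DCA·AD·ABD·DCA·DCA·BB·AD·AD·DCA·DCA·BB·AD·DCA·BB·AD·ABD·ABD·AD·DCA·DCA·BB·AD·ABD·ABD·AD·DCA·AD·ABD·DCA·AD·ABD·DCA·AD·DCA·DCA·BB·AD·AD·DCA·AD·ABD·DCA·DCA·BB·AD·AD·DCA·AD·ABD·DCA·DCA·BB·AD·AD·DCA·DCA·BB·AD·DCA·BB·AD·ABD·ABD·AD·DCA
    A ↦ AD
    B ↦ ABD
    C ↦ BB
    D ↦ DCA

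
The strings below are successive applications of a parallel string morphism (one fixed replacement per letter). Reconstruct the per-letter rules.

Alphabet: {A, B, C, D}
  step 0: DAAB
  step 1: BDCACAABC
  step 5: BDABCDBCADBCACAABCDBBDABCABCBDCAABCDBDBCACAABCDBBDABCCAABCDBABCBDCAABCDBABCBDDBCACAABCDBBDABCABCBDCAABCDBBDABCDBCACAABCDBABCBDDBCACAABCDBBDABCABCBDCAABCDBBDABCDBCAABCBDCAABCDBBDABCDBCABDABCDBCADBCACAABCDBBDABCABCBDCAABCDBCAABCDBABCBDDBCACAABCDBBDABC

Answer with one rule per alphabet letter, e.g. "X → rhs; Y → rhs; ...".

  step 0 ⇒ step 1: DAAB ⇒ BD·CA·CA·ABC
    A ↦ CA
    B ↦ ABC
    D ↦ BD
    C ↦ DB  (constrained at step 1)

A->CA, B->ABC, C->DB, D->BD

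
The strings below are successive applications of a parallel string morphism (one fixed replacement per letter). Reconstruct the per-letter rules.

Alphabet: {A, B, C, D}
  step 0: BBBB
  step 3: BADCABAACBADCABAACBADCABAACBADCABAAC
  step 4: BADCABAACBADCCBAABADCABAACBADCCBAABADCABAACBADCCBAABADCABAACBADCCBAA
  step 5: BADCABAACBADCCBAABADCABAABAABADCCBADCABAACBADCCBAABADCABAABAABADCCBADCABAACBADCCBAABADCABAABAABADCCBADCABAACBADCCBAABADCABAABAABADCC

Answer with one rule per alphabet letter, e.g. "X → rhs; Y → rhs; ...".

  step 4 ⇒ step 5: BADCABAACBADCCBAABADCABAACBADCCBAABADCABAACBADCCBAABADCABAACBADCCBAA ⇒ BAD·C·A·BAA·C·BAD·C·C·BAA·BAD·C·A·BAA·BAA·BAD·C·C·BAD·C·A·BAA·C·BAD·C·C·BAA·BAD·C·A·BAA·BAA·BAD·C·C·BAD·C·A·BAA·C·BAD·C·C·BAA·BAD·C·A·BAA·BAA·BAD·C·C·BAD·C·A·BAA·C·BAD·C·C·BAA·BAD·C·A·BAA·BAA·BAD·C·C
    A ↦ C
    B ↦ BAD
    C ↦ BAA
    D ↦ A

A->C, B->BAD, C->BAA, D->A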